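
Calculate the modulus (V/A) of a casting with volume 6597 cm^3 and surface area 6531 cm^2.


Formula: Casting Modulus M = V / A
M = 6597 cm^3 / 6531 cm^2 = 1.0101 cm

Answer: 1.0101 cm


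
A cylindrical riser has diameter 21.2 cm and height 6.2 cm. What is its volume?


Formula: V = pi * (D/2)^2 * H  (cylinder volume)
Radius = D/2 = 21.2/2 = 10.6 cm
V = pi * 10.6^2 * 6.2 = 2188.5340 cm^3


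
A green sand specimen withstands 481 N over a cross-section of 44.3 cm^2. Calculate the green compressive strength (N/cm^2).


Formula: Compressive Strength = Force / Area
Strength = 481 N / 44.3 cm^2 = 10.8578 N/cm^2

10.8578 N/cm^2


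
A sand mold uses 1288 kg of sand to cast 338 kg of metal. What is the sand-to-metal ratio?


Formula: Sand-to-Metal Ratio = W_sand / W_metal
Ratio = 1288 kg / 338 kg = 3.8107

3.8107


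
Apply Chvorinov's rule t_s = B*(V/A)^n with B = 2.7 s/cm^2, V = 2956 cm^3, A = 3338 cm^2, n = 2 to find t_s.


Formula: t_s = B * (V/A)^n  (Chvorinov's rule, n=2)
Modulus M = V/A = 2956/3338 = 0.885560 cm
M^2 = 0.885560^2 = 0.784217 cm^2
t_s = 2.7 * 0.784217 = 2.1174 s

Final answer: 2.1174 s


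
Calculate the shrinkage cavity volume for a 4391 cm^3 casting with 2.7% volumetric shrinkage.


Formula: V_shrink = V_casting * shrinkage_pct / 100
V_shrink = 4391 cm^3 * 2.7 / 100 = 118.5570 cm^3


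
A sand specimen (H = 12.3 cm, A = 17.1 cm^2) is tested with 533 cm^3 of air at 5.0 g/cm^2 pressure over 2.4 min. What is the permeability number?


Formula: Permeability Number P = (V * H) / (p * A * t)
Numerator: V * H = 533 * 12.3 = 6555.9
Denominator: p * A * t = 5.0 * 17.1 * 2.4 = 205.2
P = 6555.9 / 205.2 = 31.9488

Final answer: 31.9488


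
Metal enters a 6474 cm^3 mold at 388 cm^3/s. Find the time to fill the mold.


Formula: t_fill = V_mold / Q_flow
t = 6474 cm^3 / 388 cm^3/s = 16.6856 s

Answer: 16.6856 s


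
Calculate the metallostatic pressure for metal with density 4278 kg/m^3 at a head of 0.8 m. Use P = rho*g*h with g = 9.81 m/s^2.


Formula: P = rho * g * h
rho * g = 4278 * 9.81 = 41967.18 N/m^3
P = 41967.18 * 0.8 = 33573.7440 Pa

33573.7440 Pa


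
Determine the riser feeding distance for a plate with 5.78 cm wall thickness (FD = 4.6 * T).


Formula: FD = 4.6 * T  (riser feeding-distance rule)
FD = 4.6 * 5.78 cm = 26.5880 cm

Final answer: 26.5880 cm


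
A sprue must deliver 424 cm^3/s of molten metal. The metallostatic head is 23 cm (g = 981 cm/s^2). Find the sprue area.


Formula: v = sqrt(2*g*h), A = Q/v
Velocity: v = sqrt(2 * 981 * 23) = sqrt(45126) = 212.4288 cm/s
Sprue area: A = Q / v = 424 / 212.4288 = 1.9960 cm^2

Answer: 1.9960 cm^2


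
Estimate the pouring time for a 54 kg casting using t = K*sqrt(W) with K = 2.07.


Formula: t = K * sqrt(W)
sqrt(W) = sqrt(54) = 7.34847
t = 2.07 * 7.34847 = 15.2113 s


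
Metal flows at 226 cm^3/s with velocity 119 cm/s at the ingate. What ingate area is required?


Formula: A_ingate = Q / v  (continuity equation)
A = 226 cm^3/s / 119 cm/s = 1.8992 cm^2


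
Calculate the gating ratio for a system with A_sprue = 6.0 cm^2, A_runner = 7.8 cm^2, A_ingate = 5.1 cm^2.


Sprue:Runner:Ingate = 1 : 7.8/6.0 : 5.1/6.0 = 1:1.30:0.85

Answer: 1:1.30:0.85


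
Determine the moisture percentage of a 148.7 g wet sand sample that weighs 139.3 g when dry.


Formula: MC = (W_wet - W_dry) / W_wet * 100
Water mass = 148.7 - 139.3 = 9.4 g
MC = 9.4 / 148.7 * 100 = 6.3215%

Answer: 6.3215%


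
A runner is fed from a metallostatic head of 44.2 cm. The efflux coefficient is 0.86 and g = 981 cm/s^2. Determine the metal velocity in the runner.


Formula: v = Cd * sqrt(2 * g * h)  (Torricelli with discharge coefficient)
2*g*h = 2 * 981 * 44.2 = 86720.4 cm^2/s^2
sqrt(86720.4) = 294.48328 cm/s
v = 0.86 * 294.48328 = 253.2556 cm/s

Final answer: 253.2556 cm/s


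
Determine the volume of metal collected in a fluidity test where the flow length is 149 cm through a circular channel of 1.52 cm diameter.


Formula: V = pi * (d/2)^2 * L  (cylinder volume)
Radius = 1.52/2 = 0.76 cm
V = pi * 0.76^2 * 149 = 270.3730 cm^3

Answer: 270.3730 cm^3


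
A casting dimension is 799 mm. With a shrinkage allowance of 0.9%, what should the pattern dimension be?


Formula: L_pattern = L_casting * (1 + shrinkage_rate/100)
Shrinkage factor = 1 + 0.9/100 = 1.009
L_pattern = 799 mm * 1.009 = 806.1910 mm

Final answer: 806.1910 mm


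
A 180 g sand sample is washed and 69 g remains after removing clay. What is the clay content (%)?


Formula: Clay% = (W_total - W_washed) / W_total * 100
Clay mass = 180 - 69 = 111 g
Clay% = 111 / 180 * 100 = 61.6667%


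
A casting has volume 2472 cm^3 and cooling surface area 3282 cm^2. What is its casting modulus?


Formula: Casting Modulus M = V / A
M = 2472 cm^3 / 3282 cm^2 = 0.7532 cm

Answer: 0.7532 cm


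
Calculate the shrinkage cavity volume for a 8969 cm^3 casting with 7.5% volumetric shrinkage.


Formula: V_shrink = V_casting * shrinkage_pct / 100
V_shrink = 8969 cm^3 * 7.5 / 100 = 672.6750 cm^3

672.6750 cm^3


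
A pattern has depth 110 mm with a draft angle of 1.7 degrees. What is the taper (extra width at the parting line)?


Formula: taper = depth * tan(draft_angle)
tan(1.7 deg) = 0.0296793
taper = 110 mm * 0.0296793 = 3.2647 mm

Final answer: 3.2647 mm


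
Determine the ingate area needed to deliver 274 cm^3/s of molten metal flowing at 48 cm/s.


Formula: A_ingate = Q / v  (continuity equation)
A = 274 cm^3/s / 48 cm/s = 5.7083 cm^2

5.7083 cm^2


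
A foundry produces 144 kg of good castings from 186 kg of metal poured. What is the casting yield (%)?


Formula: Casting Yield = (W_good / W_total) * 100
Yield = (144 kg / 186 kg) * 100 = 77.4194%


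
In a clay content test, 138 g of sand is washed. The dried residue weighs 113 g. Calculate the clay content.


Formula: Clay% = (W_total - W_washed) / W_total * 100
Clay mass = 138 - 113 = 25 g
Clay% = 25 / 138 * 100 = 18.1159%


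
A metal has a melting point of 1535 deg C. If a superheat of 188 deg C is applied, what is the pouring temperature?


Formula: T_pour = T_melt + Superheat
T_pour = 1535 + 188 = 1723 deg C

Final answer: 1723 deg C


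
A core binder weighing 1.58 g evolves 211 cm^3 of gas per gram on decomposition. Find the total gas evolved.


Formula: V_gas = W_binder * gas_evolution_rate
V = 1.58 g * 211 cm^3/g = 333.3800 cm^3

333.3800 cm^3


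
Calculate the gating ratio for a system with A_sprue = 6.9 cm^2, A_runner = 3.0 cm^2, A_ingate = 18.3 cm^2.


Sprue:Runner:Ingate = 1 : 3.0/6.9 : 18.3/6.9 = 1:0.43:2.65

Final answer: 1:0.43:2.65


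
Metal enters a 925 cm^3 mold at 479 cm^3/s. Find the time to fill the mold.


Formula: t_fill = V_mold / Q_flow
t = 925 cm^3 / 479 cm^3/s = 1.9311 s

Answer: 1.9311 s


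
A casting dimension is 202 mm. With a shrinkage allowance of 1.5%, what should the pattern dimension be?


Formula: L_pattern = L_casting * (1 + shrinkage_rate/100)
Shrinkage factor = 1 + 1.5/100 = 1.015
L_pattern = 202 mm * 1.015 = 205.0300 mm


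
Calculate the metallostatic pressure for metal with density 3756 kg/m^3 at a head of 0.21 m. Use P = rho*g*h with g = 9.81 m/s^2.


Formula: P = rho * g * h
rho * g = 3756 * 9.81 = 36846.36 N/m^3
P = 36846.36 * 0.21 = 7737.7356 Pa

7737.7356 Pa


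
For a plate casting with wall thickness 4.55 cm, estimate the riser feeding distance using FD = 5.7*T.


Formula: FD = 5.7 * T  (riser feeding-distance rule)
FD = 5.7 * 4.55 cm = 25.9350 cm

25.9350 cm


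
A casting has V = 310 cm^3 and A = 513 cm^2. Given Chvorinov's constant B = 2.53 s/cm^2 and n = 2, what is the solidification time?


Formula: t_s = B * (V/A)^n  (Chvorinov's rule, n=2)
Modulus M = V/A = 310/513 = 0.604288 cm
M^2 = 0.604288^2 = 0.365164 cm^2
t_s = 2.53 * 0.365164 = 0.9239 s

0.9239 s


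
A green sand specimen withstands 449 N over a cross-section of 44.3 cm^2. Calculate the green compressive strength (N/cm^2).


Formula: Compressive Strength = Force / Area
Strength = 449 N / 44.3 cm^2 = 10.1354 N/cm^2

Final answer: 10.1354 N/cm^2


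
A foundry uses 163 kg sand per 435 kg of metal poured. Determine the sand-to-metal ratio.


Formula: Sand-to-Metal Ratio = W_sand / W_metal
Ratio = 163 kg / 435 kg = 0.3747

0.3747


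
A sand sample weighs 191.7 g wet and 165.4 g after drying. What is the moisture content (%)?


Formula: MC = (W_wet - W_dry) / W_wet * 100
Water mass = 191.7 - 165.4 = 26.3 g
MC = 26.3 / 191.7 * 100 = 13.7194%

Final answer: 13.7194%


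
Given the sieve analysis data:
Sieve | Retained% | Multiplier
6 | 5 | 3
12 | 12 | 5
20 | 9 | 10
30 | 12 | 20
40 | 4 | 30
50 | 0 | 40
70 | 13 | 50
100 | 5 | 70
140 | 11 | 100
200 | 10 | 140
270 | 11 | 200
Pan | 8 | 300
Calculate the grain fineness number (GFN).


Formula: GFN = sum(pct * multiplier) / sum(pct)
sum(pct * multiplier) = 8625
sum(pct) = 100
GFN = 8625 / 100 = 86.25

Final answer: 86.25


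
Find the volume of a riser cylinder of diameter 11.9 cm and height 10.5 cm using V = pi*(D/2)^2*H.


Formula: V = pi * (D/2)^2 * H  (cylinder volume)
Radius = D/2 = 11.9/2 = 5.95 cm
V = pi * 5.95^2 * 10.5 = 1167.8125 cm^3

Final answer: 1167.8125 cm^3


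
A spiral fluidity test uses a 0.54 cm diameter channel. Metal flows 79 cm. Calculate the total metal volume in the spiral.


Formula: V = pi * (d/2)^2 * L  (cylinder volume)
Radius = 0.54/2 = 0.27 cm
V = pi * 0.27^2 * 79 = 18.0927 cm^3

Answer: 18.0927 cm^3


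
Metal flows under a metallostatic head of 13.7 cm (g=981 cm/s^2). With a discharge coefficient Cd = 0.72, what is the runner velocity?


Formula: v = Cd * sqrt(2 * g * h)  (Torricelli with discharge coefficient)
2*g*h = 2 * 981 * 13.7 = 26879.4 cm^2/s^2
sqrt(26879.4) = 163.94938 cm/s
v = 0.72 * 163.94938 = 118.0436 cm/s


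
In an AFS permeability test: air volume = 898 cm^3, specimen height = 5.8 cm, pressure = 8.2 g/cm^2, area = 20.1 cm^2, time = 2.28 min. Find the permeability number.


Formula: Permeability Number P = (V * H) / (p * A * t)
Numerator: V * H = 898 * 5.8 = 5208.4
Denominator: p * A * t = 8.2 * 20.1 * 2.28 = 375.7896
P = 5208.4 / 375.7896 = 13.8599


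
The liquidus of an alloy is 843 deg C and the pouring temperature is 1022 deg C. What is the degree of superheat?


Formula: Superheat = T_pour - T_melt
Superheat = 1022 - 843 = 179 deg C

Answer: 179 deg C


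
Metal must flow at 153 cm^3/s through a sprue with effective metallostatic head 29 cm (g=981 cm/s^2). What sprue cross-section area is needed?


Formula: v = sqrt(2*g*h), A = Q/v
Velocity: v = sqrt(2 * 981 * 29) = sqrt(56898) = 238.5330 cm/s
Sprue area: A = Q / v = 153 / 238.5330 = 0.6414 cm^2

Answer: 0.6414 cm^2


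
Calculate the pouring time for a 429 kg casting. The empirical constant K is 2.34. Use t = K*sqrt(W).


Formula: t = K * sqrt(W)
sqrt(W) = sqrt(429) = 20.71232
t = 2.34 * 20.71232 = 48.4668 s

Answer: 48.4668 s


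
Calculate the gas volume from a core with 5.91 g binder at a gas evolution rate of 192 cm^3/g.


Formula: V_gas = W_binder * gas_evolution_rate
V = 5.91 g * 192 cm^3/g = 1134.7200 cm^3


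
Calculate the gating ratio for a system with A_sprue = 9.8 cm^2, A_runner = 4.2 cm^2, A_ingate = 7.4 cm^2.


Sprue:Runner:Ingate = 1 : 4.2/9.8 : 7.4/9.8 = 1:0.43:0.76

1:0.43:0.76


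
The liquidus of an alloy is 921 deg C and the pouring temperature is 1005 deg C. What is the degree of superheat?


Formula: Superheat = T_pour - T_melt
Superheat = 1005 - 921 = 84 deg C

Answer: 84 deg C


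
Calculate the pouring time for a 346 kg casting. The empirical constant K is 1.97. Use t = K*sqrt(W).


Formula: t = K * sqrt(W)
sqrt(W) = sqrt(346) = 18.60108
t = 1.97 * 18.60108 = 36.6441 s

36.6441 s


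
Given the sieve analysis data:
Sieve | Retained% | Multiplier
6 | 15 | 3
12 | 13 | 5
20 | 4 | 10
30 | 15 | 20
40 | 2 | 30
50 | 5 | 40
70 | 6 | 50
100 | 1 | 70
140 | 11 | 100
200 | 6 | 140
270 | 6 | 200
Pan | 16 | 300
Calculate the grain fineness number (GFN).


Formula: GFN = sum(pct * multiplier) / sum(pct)
sum(pct * multiplier) = 9020
sum(pct) = 100
GFN = 9020 / 100 = 90.20


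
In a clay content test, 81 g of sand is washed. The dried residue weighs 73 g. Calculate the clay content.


Formula: Clay% = (W_total - W_washed) / W_total * 100
Clay mass = 81 - 73 = 8 g
Clay% = 8 / 81 * 100 = 9.8765%


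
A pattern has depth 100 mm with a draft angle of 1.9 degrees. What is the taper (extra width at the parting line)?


Formula: taper = depth * tan(draft_angle)
tan(1.9 deg) = 0.0331734
taper = 100 mm * 0.0331734 = 3.3173 mm

Answer: 3.3173 mm


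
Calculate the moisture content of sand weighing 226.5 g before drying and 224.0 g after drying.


Formula: MC = (W_wet - W_dry) / W_wet * 100
Water mass = 226.5 - 224.0 = 2.5 g
MC = 2.5 / 226.5 * 100 = 1.1038%


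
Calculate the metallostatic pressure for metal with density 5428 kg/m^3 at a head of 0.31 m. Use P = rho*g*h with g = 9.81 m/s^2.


Formula: P = rho * g * h
rho * g = 5428 * 9.81 = 53248.68 N/m^3
P = 53248.68 * 0.31 = 16507.0908 Pa

Final answer: 16507.0908 Pa


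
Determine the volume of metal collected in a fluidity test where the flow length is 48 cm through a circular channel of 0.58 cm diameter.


Formula: V = pi * (d/2)^2 * L  (cylinder volume)
Radius = 0.58/2 = 0.29 cm
V = pi * 0.29^2 * 48 = 12.6820 cm^3

12.6820 cm^3


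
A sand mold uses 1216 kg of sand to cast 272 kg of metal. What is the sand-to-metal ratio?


Formula: Sand-to-Metal Ratio = W_sand / W_metal
Ratio = 1216 kg / 272 kg = 4.4706


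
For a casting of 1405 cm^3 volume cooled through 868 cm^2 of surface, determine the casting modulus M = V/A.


Formula: Casting Modulus M = V / A
M = 1405 cm^3 / 868 cm^2 = 1.6187 cm

Answer: 1.6187 cm


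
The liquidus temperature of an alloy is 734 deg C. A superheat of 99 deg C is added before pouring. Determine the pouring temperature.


Formula: T_pour = T_melt + Superheat
T_pour = 734 + 99 = 833 deg C


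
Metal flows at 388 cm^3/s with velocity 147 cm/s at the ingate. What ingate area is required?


Formula: A_ingate = Q / v  (continuity equation)
A = 388 cm^3/s / 147 cm/s = 2.6395 cm^2

Answer: 2.6395 cm^2


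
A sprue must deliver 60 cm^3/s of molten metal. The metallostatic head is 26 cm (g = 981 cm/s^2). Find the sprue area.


Formula: v = sqrt(2*g*h), A = Q/v
Velocity: v = sqrt(2 * 981 * 26) = sqrt(51012) = 225.8584 cm/s
Sprue area: A = Q / v = 60 / 225.8584 = 0.2657 cm^2

Answer: 0.2657 cm^2


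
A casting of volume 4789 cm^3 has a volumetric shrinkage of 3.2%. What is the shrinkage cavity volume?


Formula: V_shrink = V_casting * shrinkage_pct / 100
V_shrink = 4789 cm^3 * 3.2 / 100 = 153.2480 cm^3

Final answer: 153.2480 cm^3


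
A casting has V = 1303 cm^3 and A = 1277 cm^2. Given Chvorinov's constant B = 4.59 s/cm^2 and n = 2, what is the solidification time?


Formula: t_s = B * (V/A)^n  (Chvorinov's rule, n=2)
Modulus M = V/A = 1303/1277 = 1.020360 cm
M^2 = 1.020360^2 = 1.041135 cm^2
t_s = 4.59 * 1.041135 = 4.7788 s

4.7788 s


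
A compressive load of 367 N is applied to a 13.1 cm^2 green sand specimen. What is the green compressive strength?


Formula: Compressive Strength = Force / Area
Strength = 367 N / 13.1 cm^2 = 28.0153 N/cm^2

Answer: 28.0153 N/cm^2


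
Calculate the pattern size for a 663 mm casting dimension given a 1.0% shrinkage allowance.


Formula: L_pattern = L_casting * (1 + shrinkage_rate/100)
Shrinkage factor = 1 + 1.0/100 = 1.01
L_pattern = 663 mm * 1.01 = 669.6300 mm

Answer: 669.6300 mm


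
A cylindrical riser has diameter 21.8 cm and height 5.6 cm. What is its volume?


Formula: V = pi * (D/2)^2 * H  (cylinder volume)
Radius = D/2 = 21.8/2 = 10.9 cm
V = pi * 10.9^2 * 5.6 = 2090.2147 cm^3


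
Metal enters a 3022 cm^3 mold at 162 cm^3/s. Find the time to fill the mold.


Formula: t_fill = V_mold / Q_flow
t = 3022 cm^3 / 162 cm^3/s = 18.6543 s

Answer: 18.6543 s


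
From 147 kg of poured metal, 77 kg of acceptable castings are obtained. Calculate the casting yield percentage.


Formula: Casting Yield = (W_good / W_total) * 100
Yield = (77 kg / 147 kg) * 100 = 52.3810%

52.3810%


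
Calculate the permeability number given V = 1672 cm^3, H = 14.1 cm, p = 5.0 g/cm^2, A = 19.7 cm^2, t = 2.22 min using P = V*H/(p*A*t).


Formula: Permeability Number P = (V * H) / (p * A * t)
Numerator: V * H = 1672 * 14.1 = 23575.2
Denominator: p * A * t = 5.0 * 19.7 * 2.22 = 218.67
P = 23575.2 / 218.67 = 107.8118

Final answer: 107.8118


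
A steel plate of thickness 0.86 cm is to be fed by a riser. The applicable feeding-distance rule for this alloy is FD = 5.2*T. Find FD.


Formula: FD = 5.2 * T  (riser feeding-distance rule)
FD = 5.2 * 0.86 cm = 4.4720 cm


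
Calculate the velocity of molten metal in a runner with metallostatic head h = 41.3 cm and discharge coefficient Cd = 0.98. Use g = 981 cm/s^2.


Formula: v = Cd * sqrt(2 * g * h)  (Torricelli with discharge coefficient)
2*g*h = 2 * 981 * 41.3 = 81030.6 cm^2/s^2
sqrt(81030.6) = 284.65874 cm/s
v = 0.98 * 284.65874 = 278.9656 cm/s

Final answer: 278.9656 cm/s


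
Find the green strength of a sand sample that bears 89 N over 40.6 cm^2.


Formula: Compressive Strength = Force / Area
Strength = 89 N / 40.6 cm^2 = 2.1921 N/cm^2

Answer: 2.1921 N/cm^2


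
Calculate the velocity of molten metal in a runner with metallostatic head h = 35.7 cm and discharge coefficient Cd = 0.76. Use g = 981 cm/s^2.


Formula: v = Cd * sqrt(2 * g * h)  (Torricelli with discharge coefficient)
2*g*h = 2 * 981 * 35.7 = 70043.4 cm^2/s^2
sqrt(70043.4) = 264.65714 cm/s
v = 0.76 * 264.65714 = 201.1394 cm/s


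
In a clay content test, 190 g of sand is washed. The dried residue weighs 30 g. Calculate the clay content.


Formula: Clay% = (W_total - W_washed) / W_total * 100
Clay mass = 190 - 30 = 160 g
Clay% = 160 / 190 * 100 = 84.2105%

Final answer: 84.2105%


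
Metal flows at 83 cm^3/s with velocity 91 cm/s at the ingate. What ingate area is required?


Formula: A_ingate = Q / v  (continuity equation)
A = 83 cm^3/s / 91 cm/s = 0.9121 cm^2


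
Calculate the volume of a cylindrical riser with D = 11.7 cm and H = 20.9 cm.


Formula: V = pi * (D/2)^2 * H  (cylinder volume)
Radius = D/2 = 11.7/2 = 5.85 cm
V = pi * 5.85^2 * 20.9 = 2247.0249 cm^3


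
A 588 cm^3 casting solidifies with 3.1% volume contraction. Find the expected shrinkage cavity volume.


Formula: V_shrink = V_casting * shrinkage_pct / 100
V_shrink = 588 cm^3 * 3.1 / 100 = 18.2280 cm^3

Final answer: 18.2280 cm^3


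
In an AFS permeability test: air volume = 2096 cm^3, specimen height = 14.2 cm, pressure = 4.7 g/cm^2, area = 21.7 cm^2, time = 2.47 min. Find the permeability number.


Formula: Permeability Number P = (V * H) / (p * A * t)
Numerator: V * H = 2096 * 14.2 = 29763.2
Denominator: p * A * t = 4.7 * 21.7 * 2.47 = 251.9153
P = 29763.2 / 251.9153 = 118.1476

Answer: 118.1476


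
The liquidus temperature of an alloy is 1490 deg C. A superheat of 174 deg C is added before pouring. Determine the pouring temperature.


Formula: T_pour = T_melt + Superheat
T_pour = 1490 + 174 = 1664 deg C

Final answer: 1664 deg C


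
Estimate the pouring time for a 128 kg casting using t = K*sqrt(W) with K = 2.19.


Formula: t = K * sqrt(W)
sqrt(W) = sqrt(128) = 11.31371
t = 2.19 * 11.31371 = 24.7770 s


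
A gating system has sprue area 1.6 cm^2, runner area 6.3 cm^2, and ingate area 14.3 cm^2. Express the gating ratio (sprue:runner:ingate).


Sprue:Runner:Ingate = 1 : 6.3/1.6 : 14.3/1.6 = 1:3.94:8.94

1:3.94:8.94


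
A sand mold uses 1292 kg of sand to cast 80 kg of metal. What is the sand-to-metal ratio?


Formula: Sand-to-Metal Ratio = W_sand / W_metal
Ratio = 1292 kg / 80 kg = 16.1500


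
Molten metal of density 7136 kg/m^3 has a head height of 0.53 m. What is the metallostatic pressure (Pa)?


Formula: P = rho * g * h
rho * g = 7136 * 9.81 = 70004.16 N/m^3
P = 70004.16 * 0.53 = 37102.2048 Pa

Final answer: 37102.2048 Pa


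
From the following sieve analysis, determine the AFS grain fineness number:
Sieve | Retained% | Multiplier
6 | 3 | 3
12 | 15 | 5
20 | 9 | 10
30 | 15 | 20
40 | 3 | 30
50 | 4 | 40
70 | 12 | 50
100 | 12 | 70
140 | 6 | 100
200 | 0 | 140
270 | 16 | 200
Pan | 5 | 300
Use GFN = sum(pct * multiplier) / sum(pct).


Formula: GFN = sum(pct * multiplier) / sum(pct)
sum(pct * multiplier) = 7464
sum(pct) = 100
GFN = 7464 / 100 = 74.64

Final answer: 74.64


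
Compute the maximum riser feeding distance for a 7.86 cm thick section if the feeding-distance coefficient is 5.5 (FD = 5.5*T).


Formula: FD = 5.5 * T  (riser feeding-distance rule)
FD = 5.5 * 7.86 cm = 43.2300 cm

43.2300 cm


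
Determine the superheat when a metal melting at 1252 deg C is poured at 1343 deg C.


Formula: Superheat = T_pour - T_melt
Superheat = 1343 - 1252 = 91 deg C


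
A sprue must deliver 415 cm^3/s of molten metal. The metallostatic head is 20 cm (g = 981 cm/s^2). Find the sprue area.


Formula: v = sqrt(2*g*h), A = Q/v
Velocity: v = sqrt(2 * 981 * 20) = sqrt(39240) = 198.0909 cm/s
Sprue area: A = Q / v = 415 / 198.0909 = 2.0950 cm^2

Final answer: 2.0950 cm^2


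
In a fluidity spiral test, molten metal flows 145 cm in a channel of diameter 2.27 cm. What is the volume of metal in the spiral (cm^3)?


Formula: V = pi * (d/2)^2 * L  (cylinder volume)
Radius = 2.27/2 = 1.135 cm
V = pi * 1.135^2 * 145 = 586.8263 cm^3

Final answer: 586.8263 cm^3


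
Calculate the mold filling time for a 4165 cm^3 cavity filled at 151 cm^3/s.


Formula: t_fill = V_mold / Q_flow
t = 4165 cm^3 / 151 cm^3/s = 27.5828 s

Final answer: 27.5828 s


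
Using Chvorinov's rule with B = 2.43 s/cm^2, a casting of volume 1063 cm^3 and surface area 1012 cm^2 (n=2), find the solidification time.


Formula: t_s = B * (V/A)^n  (Chvorinov's rule, n=2)
Modulus M = V/A = 1063/1012 = 1.050395 cm
M^2 = 1.050395^2 = 1.103330 cm^2
t_s = 2.43 * 1.103330 = 2.6811 s

Final answer: 2.6811 s


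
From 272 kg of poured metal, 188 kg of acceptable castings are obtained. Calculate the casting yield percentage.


Formula: Casting Yield = (W_good / W_total) * 100
Yield = (188 kg / 272 kg) * 100 = 69.1176%

Final answer: 69.1176%


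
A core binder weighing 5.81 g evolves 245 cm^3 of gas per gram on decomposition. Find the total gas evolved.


Formula: V_gas = W_binder * gas_evolution_rate
V = 5.81 g * 245 cm^3/g = 1423.4500 cm^3

Answer: 1423.4500 cm^3


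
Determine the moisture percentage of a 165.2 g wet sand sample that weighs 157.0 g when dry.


Formula: MC = (W_wet - W_dry) / W_wet * 100
Water mass = 165.2 - 157.0 = 8.2 g
MC = 8.2 / 165.2 * 100 = 4.9637%


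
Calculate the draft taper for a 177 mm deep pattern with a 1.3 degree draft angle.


Formula: taper = depth * tan(draft_angle)
tan(1.3 deg) = 0.0226932
taper = 177 mm * 0.0226932 = 4.0167 mm

Answer: 4.0167 mm


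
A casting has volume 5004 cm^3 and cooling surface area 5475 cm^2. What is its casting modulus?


Formula: Casting Modulus M = V / A
M = 5004 cm^3 / 5475 cm^2 = 0.9140 cm


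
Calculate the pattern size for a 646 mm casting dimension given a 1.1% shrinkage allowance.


Formula: L_pattern = L_casting * (1 + shrinkage_rate/100)
Shrinkage factor = 1 + 1.1/100 = 1.011
L_pattern = 646 mm * 1.011 = 653.1060 mm

Final answer: 653.1060 mm


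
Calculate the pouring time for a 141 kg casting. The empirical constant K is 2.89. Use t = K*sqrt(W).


Formula: t = K * sqrt(W)
sqrt(W) = sqrt(141) = 11.87434
t = 2.89 * 11.87434 = 34.3168 s

Answer: 34.3168 s


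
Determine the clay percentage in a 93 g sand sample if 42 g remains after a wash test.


Formula: Clay% = (W_total - W_washed) / W_total * 100
Clay mass = 93 - 42 = 51 g
Clay% = 51 / 93 * 100 = 54.8387%

Answer: 54.8387%


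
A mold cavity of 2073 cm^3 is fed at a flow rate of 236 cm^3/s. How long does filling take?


Formula: t_fill = V_mold / Q_flow
t = 2073 cm^3 / 236 cm^3/s = 8.7839 s

8.7839 s


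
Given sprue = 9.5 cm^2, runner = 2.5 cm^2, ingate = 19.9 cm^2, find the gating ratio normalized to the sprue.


Sprue:Runner:Ingate = 1 : 2.5/9.5 : 19.9/9.5 = 1:0.26:2.09

Final answer: 1:0.26:2.09


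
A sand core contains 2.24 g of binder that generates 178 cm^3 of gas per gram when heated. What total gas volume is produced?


Formula: V_gas = W_binder * gas_evolution_rate
V = 2.24 g * 178 cm^3/g = 398.7200 cm^3

Final answer: 398.7200 cm^3


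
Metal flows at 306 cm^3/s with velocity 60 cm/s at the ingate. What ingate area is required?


Formula: A_ingate = Q / v  (continuity equation)
A = 306 cm^3/s / 60 cm/s = 5.1000 cm^2

5.1000 cm^2


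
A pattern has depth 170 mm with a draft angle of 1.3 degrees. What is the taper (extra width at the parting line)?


Formula: taper = depth * tan(draft_angle)
tan(1.3 deg) = 0.0226932
taper = 170 mm * 0.0226932 = 3.8578 mm

Answer: 3.8578 mm


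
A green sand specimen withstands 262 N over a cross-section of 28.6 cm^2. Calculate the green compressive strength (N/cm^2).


Formula: Compressive Strength = Force / Area
Strength = 262 N / 28.6 cm^2 = 9.1608 N/cm^2

9.1608 N/cm^2


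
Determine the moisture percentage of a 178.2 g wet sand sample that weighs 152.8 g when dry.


Formula: MC = (W_wet - W_dry) / W_wet * 100
Water mass = 178.2 - 152.8 = 25.4 g
MC = 25.4 / 178.2 * 100 = 14.2536%

Answer: 14.2536%


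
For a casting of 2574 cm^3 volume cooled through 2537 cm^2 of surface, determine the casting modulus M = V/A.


Formula: Casting Modulus M = V / A
M = 2574 cm^3 / 2537 cm^2 = 1.0146 cm

Answer: 1.0146 cm


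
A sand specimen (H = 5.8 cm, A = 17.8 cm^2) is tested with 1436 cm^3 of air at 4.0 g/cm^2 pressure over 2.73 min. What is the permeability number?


Formula: Permeability Number P = (V * H) / (p * A * t)
Numerator: V * H = 1436 * 5.8 = 8328.8
Denominator: p * A * t = 4.0 * 17.8 * 2.73 = 194.376
P = 8328.8 / 194.376 = 42.8489


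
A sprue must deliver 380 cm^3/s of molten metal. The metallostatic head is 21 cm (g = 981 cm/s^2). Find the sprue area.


Formula: v = sqrt(2*g*h), A = Q/v
Velocity: v = sqrt(2 * 981 * 21) = sqrt(41202) = 202.9828 cm/s
Sprue area: A = Q / v = 380 / 202.9828 = 1.8721 cm^2

1.8721 cm^2


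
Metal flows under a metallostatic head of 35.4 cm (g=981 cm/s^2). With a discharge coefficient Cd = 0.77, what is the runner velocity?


Formula: v = Cd * sqrt(2 * g * h)  (Torricelli with discharge coefficient)
2*g*h = 2 * 981 * 35.4 = 69454.8 cm^2/s^2
sqrt(69454.8) = 263.54279 cm/s
v = 0.77 * 263.54279 = 202.9279 cm/s

Final answer: 202.9279 cm/s


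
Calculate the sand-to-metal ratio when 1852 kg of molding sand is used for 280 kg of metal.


Formula: Sand-to-Metal Ratio = W_sand / W_metal
Ratio = 1852 kg / 280 kg = 6.6143


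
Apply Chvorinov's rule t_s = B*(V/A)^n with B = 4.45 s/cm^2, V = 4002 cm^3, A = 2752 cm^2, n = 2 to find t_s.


Formula: t_s = B * (V/A)^n  (Chvorinov's rule, n=2)
Modulus M = V/A = 4002/2752 = 1.454215 cm
M^2 = 1.454215^2 = 2.114741 cm^2
t_s = 4.45 * 2.114741 = 9.4106 s

Answer: 9.4106 s


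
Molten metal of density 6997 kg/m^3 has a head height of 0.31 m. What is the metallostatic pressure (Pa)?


Formula: P = rho * g * h
rho * g = 6997 * 9.81 = 68640.57 N/m^3
P = 68640.57 * 0.31 = 21278.5767 Pa


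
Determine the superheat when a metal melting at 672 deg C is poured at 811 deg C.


Formula: Superheat = T_pour - T_melt
Superheat = 811 - 672 = 139 deg C


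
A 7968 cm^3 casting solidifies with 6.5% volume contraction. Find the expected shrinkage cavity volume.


Formula: V_shrink = V_casting * shrinkage_pct / 100
V_shrink = 7968 cm^3 * 6.5 / 100 = 517.9200 cm^3

Final answer: 517.9200 cm^3


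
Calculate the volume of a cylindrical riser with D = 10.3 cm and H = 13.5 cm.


Formula: V = pi * (D/2)^2 * H  (cylinder volume)
Radius = D/2 = 10.3/2 = 5.15 cm
V = pi * 5.15^2 * 13.5 = 1124.8590 cm^3

1124.8590 cm^3


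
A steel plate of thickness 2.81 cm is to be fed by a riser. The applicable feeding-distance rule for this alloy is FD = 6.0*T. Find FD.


Formula: FD = 6.0 * T  (riser feeding-distance rule)
FD = 6.0 * 2.81 cm = 16.8600 cm

Final answer: 16.8600 cm


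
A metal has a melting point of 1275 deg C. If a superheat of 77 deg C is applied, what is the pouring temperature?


Formula: T_pour = T_melt + Superheat
T_pour = 1275 + 77 = 1352 deg C


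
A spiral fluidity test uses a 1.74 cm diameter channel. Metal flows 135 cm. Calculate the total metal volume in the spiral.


Formula: V = pi * (d/2)^2 * L  (cylinder volume)
Radius = 1.74/2 = 0.87 cm
V = pi * 0.87^2 * 135 = 321.0126 cm^3

Final answer: 321.0126 cm^3


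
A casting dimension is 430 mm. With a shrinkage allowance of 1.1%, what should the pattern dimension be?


Formula: L_pattern = L_casting * (1 + shrinkage_rate/100)
Shrinkage factor = 1 + 1.1/100 = 1.011
L_pattern = 430 mm * 1.011 = 434.7300 mm

Answer: 434.7300 mm


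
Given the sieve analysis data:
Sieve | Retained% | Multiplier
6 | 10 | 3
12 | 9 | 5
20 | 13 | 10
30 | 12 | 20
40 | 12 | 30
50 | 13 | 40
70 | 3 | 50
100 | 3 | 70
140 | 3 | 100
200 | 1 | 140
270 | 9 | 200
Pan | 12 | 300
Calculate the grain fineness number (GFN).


Formula: GFN = sum(pct * multiplier) / sum(pct)
sum(pct * multiplier) = 7525
sum(pct) = 100
GFN = 7525 / 100 = 75.25

Answer: 75.25


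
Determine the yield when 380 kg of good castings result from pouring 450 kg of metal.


Formula: Casting Yield = (W_good / W_total) * 100
Yield = (380 kg / 450 kg) * 100 = 84.4444%


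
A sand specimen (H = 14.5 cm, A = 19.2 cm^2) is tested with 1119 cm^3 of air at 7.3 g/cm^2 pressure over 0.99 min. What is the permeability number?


Formula: Permeability Number P = (V * H) / (p * A * t)
Numerator: V * H = 1119 * 14.5 = 16225.5
Denominator: p * A * t = 7.3 * 19.2 * 0.99 = 138.7584
P = 16225.5 / 138.7584 = 116.9335

Final answer: 116.9335


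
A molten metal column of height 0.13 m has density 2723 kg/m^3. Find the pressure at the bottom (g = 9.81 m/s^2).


Formula: P = rho * g * h
rho * g = 2723 * 9.81 = 26712.63 N/m^3
P = 26712.63 * 0.13 = 3472.6419 Pa

Final answer: 3472.6419 Pa


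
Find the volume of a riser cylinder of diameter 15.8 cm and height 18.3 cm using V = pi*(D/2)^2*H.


Formula: V = pi * (D/2)^2 * H  (cylinder volume)
Radius = D/2 = 15.8/2 = 7.9 cm
V = pi * 7.9^2 * 18.3 = 3588.0224 cm^3

Final answer: 3588.0224 cm^3


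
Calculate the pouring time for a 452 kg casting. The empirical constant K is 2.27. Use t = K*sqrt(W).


Formula: t = K * sqrt(W)
sqrt(W) = sqrt(452) = 21.26029
t = 2.27 * 21.26029 = 48.2609 s


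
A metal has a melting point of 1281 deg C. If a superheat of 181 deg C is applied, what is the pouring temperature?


Formula: T_pour = T_melt + Superheat
T_pour = 1281 + 181 = 1462 deg C

1462 deg C


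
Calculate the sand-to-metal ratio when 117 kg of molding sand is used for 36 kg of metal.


Formula: Sand-to-Metal Ratio = W_sand / W_metal
Ratio = 117 kg / 36 kg = 3.2500

Final answer: 3.2500


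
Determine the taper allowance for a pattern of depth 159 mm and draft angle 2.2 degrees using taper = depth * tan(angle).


Formula: taper = depth * tan(draft_angle)
tan(2.2 deg) = 0.0384161
taper = 159 mm * 0.0384161 = 6.1082 mm

Answer: 6.1082 mm


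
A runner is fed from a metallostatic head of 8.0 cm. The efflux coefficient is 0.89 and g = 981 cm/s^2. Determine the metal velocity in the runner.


Formula: v = Cd * sqrt(2 * g * h)  (Torricelli with discharge coefficient)
2*g*h = 2 * 981 * 8.0 = 15696.0 cm^2/s^2
sqrt(15696.0) = 125.28368 cm/s
v = 0.89 * 125.28368 = 111.5025 cm/s

111.5025 cm/s


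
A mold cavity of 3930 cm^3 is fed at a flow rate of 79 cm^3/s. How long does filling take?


Formula: t_fill = V_mold / Q_flow
t = 3930 cm^3 / 79 cm^3/s = 49.7468 s


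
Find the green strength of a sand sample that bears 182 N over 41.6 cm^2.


Formula: Compressive Strength = Force / Area
Strength = 182 N / 41.6 cm^2 = 4.3750 N/cm^2

Answer: 4.3750 N/cm^2


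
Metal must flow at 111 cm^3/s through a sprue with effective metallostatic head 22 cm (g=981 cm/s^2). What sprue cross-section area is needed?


Formula: v = sqrt(2*g*h), A = Q/v
Velocity: v = sqrt(2 * 981 * 22) = sqrt(43164) = 207.7595 cm/s
Sprue area: A = Q / v = 111 / 207.7595 = 0.5343 cm^2

Answer: 0.5343 cm^2


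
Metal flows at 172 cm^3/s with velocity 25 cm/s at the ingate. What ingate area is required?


Formula: A_ingate = Q / v  (continuity equation)
A = 172 cm^3/s / 25 cm/s = 6.8800 cm^2

6.8800 cm^2


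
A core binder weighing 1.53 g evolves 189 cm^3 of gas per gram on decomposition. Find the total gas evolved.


Formula: V_gas = W_binder * gas_evolution_rate
V = 1.53 g * 189 cm^3/g = 289.1700 cm^3

289.1700 cm^3


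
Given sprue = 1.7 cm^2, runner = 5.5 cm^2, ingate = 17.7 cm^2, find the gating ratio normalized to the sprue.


Sprue:Runner:Ingate = 1 : 5.5/1.7 : 17.7/1.7 = 1:3.24:10.41


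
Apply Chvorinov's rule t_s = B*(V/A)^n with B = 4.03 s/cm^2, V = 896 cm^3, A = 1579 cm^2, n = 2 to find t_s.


Formula: t_s = B * (V/A)^n  (Chvorinov's rule, n=2)
Modulus M = V/A = 896/1579 = 0.567448 cm
M^2 = 0.567448^2 = 0.321997 cm^2
t_s = 4.03 * 0.321997 = 1.2976 s

Answer: 1.2976 s


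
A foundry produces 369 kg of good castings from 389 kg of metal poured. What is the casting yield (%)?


Formula: Casting Yield = (W_good / W_total) * 100
Yield = (369 kg / 389 kg) * 100 = 94.8586%

Final answer: 94.8586%


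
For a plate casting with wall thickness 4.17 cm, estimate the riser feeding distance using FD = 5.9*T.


Formula: FD = 5.9 * T  (riser feeding-distance rule)
FD = 5.9 * 4.17 cm = 24.6030 cm

24.6030 cm


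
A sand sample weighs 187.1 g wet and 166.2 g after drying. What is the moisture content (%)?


Formula: MC = (W_wet - W_dry) / W_wet * 100
Water mass = 187.1 - 166.2 = 20.9 g
MC = 20.9 / 187.1 * 100 = 11.1705%

Answer: 11.1705%


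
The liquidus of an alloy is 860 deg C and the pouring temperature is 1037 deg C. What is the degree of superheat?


Formula: Superheat = T_pour - T_melt
Superheat = 1037 - 860 = 177 deg C


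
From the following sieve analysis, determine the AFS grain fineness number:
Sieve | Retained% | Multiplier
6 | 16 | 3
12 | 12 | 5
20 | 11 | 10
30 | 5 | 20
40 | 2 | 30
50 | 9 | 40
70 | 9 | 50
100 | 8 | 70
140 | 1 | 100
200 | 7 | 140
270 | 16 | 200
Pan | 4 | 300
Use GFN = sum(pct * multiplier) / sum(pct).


Formula: GFN = sum(pct * multiplier) / sum(pct)
sum(pct * multiplier) = 7228
sum(pct) = 100
GFN = 7228 / 100 = 72.28

Answer: 72.28


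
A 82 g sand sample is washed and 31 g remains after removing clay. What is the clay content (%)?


Formula: Clay% = (W_total - W_washed) / W_total * 100
Clay mass = 82 - 31 = 51 g
Clay% = 51 / 82 * 100 = 62.1951%

Answer: 62.1951%


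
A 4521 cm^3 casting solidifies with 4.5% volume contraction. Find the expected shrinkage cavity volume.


Formula: V_shrink = V_casting * shrinkage_pct / 100
V_shrink = 4521 cm^3 * 4.5 / 100 = 203.4450 cm^3

Answer: 203.4450 cm^3


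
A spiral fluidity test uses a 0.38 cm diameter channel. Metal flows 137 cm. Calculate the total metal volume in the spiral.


Formula: V = pi * (d/2)^2 * L  (cylinder volume)
Radius = 0.38/2 = 0.19 cm
V = pi * 0.19^2 * 137 = 15.5374 cm^3

Answer: 15.5374 cm^3


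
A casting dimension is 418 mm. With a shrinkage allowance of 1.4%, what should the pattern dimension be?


Formula: L_pattern = L_casting * (1 + shrinkage_rate/100)
Shrinkage factor = 1 + 1.4/100 = 1.014
L_pattern = 418 mm * 1.014 = 423.8520 mm


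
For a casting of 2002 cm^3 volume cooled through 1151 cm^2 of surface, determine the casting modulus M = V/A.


Formula: Casting Modulus M = V / A
M = 2002 cm^3 / 1151 cm^2 = 1.7394 cm


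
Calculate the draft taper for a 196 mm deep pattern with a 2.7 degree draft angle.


Formula: taper = depth * tan(draft_angle)
tan(2.7 deg) = 0.0471588
taper = 196 mm * 0.0471588 = 9.2431 mm


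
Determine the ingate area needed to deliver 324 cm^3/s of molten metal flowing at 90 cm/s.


Formula: A_ingate = Q / v  (continuity equation)
A = 324 cm^3/s / 90 cm/s = 3.6000 cm^2

Final answer: 3.6000 cm^2


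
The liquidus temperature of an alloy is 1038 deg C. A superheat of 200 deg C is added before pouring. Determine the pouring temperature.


Formula: T_pour = T_melt + Superheat
T_pour = 1038 + 200 = 1238 deg C

Final answer: 1238 deg C


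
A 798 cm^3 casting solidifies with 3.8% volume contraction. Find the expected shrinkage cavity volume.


Formula: V_shrink = V_casting * shrinkage_pct / 100
V_shrink = 798 cm^3 * 3.8 / 100 = 30.3240 cm^3

30.3240 cm^3


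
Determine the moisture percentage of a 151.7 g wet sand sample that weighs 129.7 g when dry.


Formula: MC = (W_wet - W_dry) / W_wet * 100
Water mass = 151.7 - 129.7 = 22.0 g
MC = 22.0 / 151.7 * 100 = 14.5023%

Answer: 14.5023%


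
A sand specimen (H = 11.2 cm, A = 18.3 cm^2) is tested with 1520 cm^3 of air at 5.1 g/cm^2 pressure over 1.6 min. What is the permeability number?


Formula: Permeability Number P = (V * H) / (p * A * t)
Numerator: V * H = 1520 * 11.2 = 17024.0
Denominator: p * A * t = 5.1 * 18.3 * 1.6 = 149.328
P = 17024.0 / 149.328 = 114.0041

Final answer: 114.0041


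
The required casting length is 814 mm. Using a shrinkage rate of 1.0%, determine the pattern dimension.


Formula: L_pattern = L_casting * (1 + shrinkage_rate/100)
Shrinkage factor = 1 + 1.0/100 = 1.01
L_pattern = 814 mm * 1.01 = 822.1400 mm


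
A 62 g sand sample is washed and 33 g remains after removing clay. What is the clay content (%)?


Formula: Clay% = (W_total - W_washed) / W_total * 100
Clay mass = 62 - 33 = 29 g
Clay% = 29 / 62 * 100 = 46.7742%

Final answer: 46.7742%


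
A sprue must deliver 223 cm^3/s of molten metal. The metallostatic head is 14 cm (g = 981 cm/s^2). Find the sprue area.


Formula: v = sqrt(2*g*h), A = Q/v
Velocity: v = sqrt(2 * 981 * 14) = sqrt(27468) = 165.7347 cm/s
Sprue area: A = Q / v = 223 / 165.7347 = 1.3455 cm^2

Answer: 1.3455 cm^2


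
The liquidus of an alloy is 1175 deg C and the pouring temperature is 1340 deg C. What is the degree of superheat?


Formula: Superheat = T_pour - T_melt
Superheat = 1340 - 1175 = 165 deg C

Final answer: 165 deg C


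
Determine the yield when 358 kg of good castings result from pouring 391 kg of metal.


Formula: Casting Yield = (W_good / W_total) * 100
Yield = (358 kg / 391 kg) * 100 = 91.5601%


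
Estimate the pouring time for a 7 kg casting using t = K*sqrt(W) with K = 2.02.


Formula: t = K * sqrt(W)
sqrt(W) = sqrt(7) = 2.64575
t = 2.02 * 2.64575 = 5.3444 s

5.3444 s


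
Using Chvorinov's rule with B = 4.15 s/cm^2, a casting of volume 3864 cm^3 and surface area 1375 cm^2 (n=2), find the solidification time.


Formula: t_s = B * (V/A)^n  (Chvorinov's rule, n=2)
Modulus M = V/A = 3864/1375 = 2.810182 cm
M^2 = 2.810182^2 = 7.897123 cm^2
t_s = 4.15 * 7.897123 = 32.7731 s


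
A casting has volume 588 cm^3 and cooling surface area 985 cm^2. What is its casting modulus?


Formula: Casting Modulus M = V / A
M = 588 cm^3 / 985 cm^2 = 0.5970 cm

Answer: 0.5970 cm


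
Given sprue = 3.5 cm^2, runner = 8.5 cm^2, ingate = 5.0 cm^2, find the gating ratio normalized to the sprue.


Sprue:Runner:Ingate = 1 : 8.5/3.5 : 5.0/3.5 = 1:2.43:1.43

Final answer: 1:2.43:1.43


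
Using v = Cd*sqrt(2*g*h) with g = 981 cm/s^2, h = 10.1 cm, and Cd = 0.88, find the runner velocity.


Formula: v = Cd * sqrt(2 * g * h)  (Torricelli with discharge coefficient)
2*g*h = 2 * 981 * 10.1 = 19816.2 cm^2/s^2
sqrt(19816.2) = 140.77003 cm/s
v = 0.88 * 140.77003 = 123.8776 cm/s
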